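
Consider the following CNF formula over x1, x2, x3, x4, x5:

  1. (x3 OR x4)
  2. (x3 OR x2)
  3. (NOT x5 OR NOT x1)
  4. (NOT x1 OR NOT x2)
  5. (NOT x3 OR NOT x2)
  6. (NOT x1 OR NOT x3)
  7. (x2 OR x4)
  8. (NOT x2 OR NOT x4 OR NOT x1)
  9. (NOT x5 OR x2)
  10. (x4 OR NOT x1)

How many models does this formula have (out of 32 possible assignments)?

3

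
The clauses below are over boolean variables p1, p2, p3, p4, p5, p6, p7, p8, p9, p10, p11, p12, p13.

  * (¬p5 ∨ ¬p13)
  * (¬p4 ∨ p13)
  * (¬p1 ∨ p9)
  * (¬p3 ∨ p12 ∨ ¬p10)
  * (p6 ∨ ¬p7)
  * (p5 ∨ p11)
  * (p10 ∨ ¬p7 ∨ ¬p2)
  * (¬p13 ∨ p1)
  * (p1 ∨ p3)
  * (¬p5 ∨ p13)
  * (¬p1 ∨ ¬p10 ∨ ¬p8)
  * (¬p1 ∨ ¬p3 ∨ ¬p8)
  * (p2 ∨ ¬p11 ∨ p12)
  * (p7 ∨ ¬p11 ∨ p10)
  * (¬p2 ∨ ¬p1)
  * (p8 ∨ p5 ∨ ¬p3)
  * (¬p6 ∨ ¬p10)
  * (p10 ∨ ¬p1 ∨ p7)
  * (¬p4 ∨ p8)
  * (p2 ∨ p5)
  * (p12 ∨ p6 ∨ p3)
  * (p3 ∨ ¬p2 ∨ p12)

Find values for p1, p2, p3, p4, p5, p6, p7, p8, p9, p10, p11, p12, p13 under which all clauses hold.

p4 occurs only negated in the remaining clauses — set p4 = False.
Pure literal: p9 appears only positively; assign p9 = True.
Try p1 = False.
  then p13 is forced to False.
  then p3 is forced to True.
  then p5 is forced to False.
  then p11 is forced to True.
  then p8 is forced to True.
  then p2 is forced to True.
For the remaining variables, p6 = False, p7 = False, p10 = True, p12 = True works.
Every clause has at least one true literal under this assignment.

p1=False  p2=True  p3=True  p4=False  p5=False  p6=False  p7=False  p8=True  p9=True  p10=True  p11=True  p12=True  p13=False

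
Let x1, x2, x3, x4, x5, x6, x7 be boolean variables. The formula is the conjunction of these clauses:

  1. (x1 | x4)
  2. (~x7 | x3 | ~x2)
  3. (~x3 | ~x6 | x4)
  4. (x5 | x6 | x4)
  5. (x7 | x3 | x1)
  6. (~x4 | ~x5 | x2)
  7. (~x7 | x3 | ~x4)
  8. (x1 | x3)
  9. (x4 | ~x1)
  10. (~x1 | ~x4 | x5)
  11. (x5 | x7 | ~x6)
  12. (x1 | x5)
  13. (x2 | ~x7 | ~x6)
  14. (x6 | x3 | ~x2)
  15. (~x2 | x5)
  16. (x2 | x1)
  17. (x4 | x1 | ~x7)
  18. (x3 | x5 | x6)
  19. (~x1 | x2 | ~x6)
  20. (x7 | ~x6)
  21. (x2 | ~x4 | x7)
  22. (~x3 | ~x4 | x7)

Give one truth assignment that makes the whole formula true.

Set x1 = False and propagate.
  then x4 is forced to True.
  then x3 is forced to True.
  then x5 is forced to True.
  then x2 is forced to True.
  then x7 is forced to True.
x6 is now unconstrained; take x6 = False.
Every clause has at least one true literal under this assignment.

x1 = False, x2 = True, x3 = True, x4 = True, x5 = True, x6 = False, x7 = True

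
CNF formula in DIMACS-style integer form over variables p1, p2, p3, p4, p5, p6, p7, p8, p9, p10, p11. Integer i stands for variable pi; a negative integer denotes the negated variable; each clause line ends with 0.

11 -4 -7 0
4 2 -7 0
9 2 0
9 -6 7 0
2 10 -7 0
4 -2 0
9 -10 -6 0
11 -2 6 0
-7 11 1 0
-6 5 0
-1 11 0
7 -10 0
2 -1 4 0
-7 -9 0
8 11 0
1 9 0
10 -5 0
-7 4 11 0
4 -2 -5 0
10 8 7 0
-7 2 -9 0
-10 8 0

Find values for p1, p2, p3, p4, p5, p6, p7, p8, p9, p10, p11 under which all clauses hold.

p1=T  p2=T  p3=T  p4=T  p5=F  p6=F  p7=T  p8=T  p9=F  p10=T  p11=T

Check each clause:
  1. (¬p7 ∨ p11 ∨ ¬p4) — p11 is true.
  2. (¬p7 ∨ p2 ∨ p4) — p2 is true.
  3. (p9 ∨ p2) — p2 is true.
  4. (p9 ∨ p7 ∨ ¬p6) — ¬p6 is true.
  5. (p2 ∨ ¬p7 ∨ p10) — p10 is true.
  6. (¬p2 ∨ p4) — p4 is true.
  7. (p9 ∨ ¬p6 ∨ ¬p10) — ¬p6 is true.
  8. (p11 ∨ ¬p2 ∨ p6) — p11 is true.
  9. (p11 ∨ p1 ∨ ¬p7) — p1 is true.
  10. (¬p6 ∨ p5) — ¬p6 is true.
  11. (p11 ∨ ¬p1) — p11 is true.
  12. (p7 ∨ ¬p10) — p7 is true.
  13. (¬p1 ∨ p4 ∨ p2) — p2 is true.
  14. (¬p9 ∨ ¬p7) — ¬p9 is true.
  15. (p8 ∨ p11) — p8 is true.
  16. (p9 ∨ p1) — p1 is true.
  17. (p10 ∨ ¬p5) — p10 is true.
  18. (¬p7 ∨ p11 ∨ p4) — p11 is true.
  19. (¬p2 ∨ p4 ∨ ¬p5) — ¬p5 is true.
  20. (p10 ∨ p8 ∨ p7) — p8 is true.
  21. (¬p7 ∨ p2 ∨ ¬p9) — p2 is true.
  22. (p8 ∨ ¬p10) — p8 is true.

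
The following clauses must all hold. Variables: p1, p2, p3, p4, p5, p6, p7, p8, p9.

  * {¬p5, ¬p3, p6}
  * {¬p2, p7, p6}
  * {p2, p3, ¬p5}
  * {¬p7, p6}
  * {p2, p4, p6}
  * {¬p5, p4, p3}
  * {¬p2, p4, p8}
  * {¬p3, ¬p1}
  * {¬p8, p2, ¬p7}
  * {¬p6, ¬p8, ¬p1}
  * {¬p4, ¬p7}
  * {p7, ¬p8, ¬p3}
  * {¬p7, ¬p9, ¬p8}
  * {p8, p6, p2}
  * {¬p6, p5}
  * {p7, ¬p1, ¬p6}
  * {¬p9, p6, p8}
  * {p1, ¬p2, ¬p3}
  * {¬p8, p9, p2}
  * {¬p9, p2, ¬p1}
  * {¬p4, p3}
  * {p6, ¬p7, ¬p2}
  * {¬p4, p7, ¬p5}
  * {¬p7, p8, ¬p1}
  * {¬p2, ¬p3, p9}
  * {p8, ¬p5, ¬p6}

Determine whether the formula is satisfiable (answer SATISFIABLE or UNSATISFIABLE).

p2 = True:
  p6 = True:
    propagation gives p5=True, p8=True, p1=False, p3=False; an empty clause results — contradiction.
  p6 = False:
    propagation gives p7=True; an empty clause results — contradiction.
p2 = False:
  p6 = True:
    propagation gives p5=True, p3=True, p1=False, p8=True; an empty clause results — contradiction.
  p6 = False:
    propagation gives p7=False, p4=True, p8=True, p3=False; an empty clause results — contradiction.
Every branch closes, so no satisfying assignment exists.

UNSATISFIABLE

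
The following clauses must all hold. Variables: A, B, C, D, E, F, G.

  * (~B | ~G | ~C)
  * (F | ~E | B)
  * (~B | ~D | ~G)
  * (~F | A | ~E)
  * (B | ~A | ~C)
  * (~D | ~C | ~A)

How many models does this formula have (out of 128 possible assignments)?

59

Case analysis on B and A:
  B=1, A=1: E, F free; 4 ways for (C,D,G) × 2^2 = 16.
  B=1, A=0: 15 of the 32 assignments to (C,D,E,F,G) work.
  B=0, A=1: D, G free; 3 ways for (C,E,F) × 2^2 = 12.
  B=0, A=0: forces E=0; C, D, F, G free → 2^4 = 16.
Total: 16 + 15 + 12 + 16 = 59.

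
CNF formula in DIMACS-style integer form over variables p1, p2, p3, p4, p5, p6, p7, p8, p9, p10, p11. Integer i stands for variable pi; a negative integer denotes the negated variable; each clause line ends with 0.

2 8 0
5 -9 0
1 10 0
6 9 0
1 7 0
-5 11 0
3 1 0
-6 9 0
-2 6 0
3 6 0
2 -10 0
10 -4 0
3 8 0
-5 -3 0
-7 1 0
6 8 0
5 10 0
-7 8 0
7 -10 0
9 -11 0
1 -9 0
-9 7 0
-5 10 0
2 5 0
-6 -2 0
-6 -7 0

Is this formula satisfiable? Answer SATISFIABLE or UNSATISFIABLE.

p6 = True:
  propagation gives p9=True, p5=True, p11=True, p3=False; an empty clause results — contradiction.
p6 = False:
  propagation gives p9=True, p5=True, p11=True, p2=False; an empty clause results — contradiction.
Every branch closes, so no satisfying assignment exists.

UNSATISFIABLE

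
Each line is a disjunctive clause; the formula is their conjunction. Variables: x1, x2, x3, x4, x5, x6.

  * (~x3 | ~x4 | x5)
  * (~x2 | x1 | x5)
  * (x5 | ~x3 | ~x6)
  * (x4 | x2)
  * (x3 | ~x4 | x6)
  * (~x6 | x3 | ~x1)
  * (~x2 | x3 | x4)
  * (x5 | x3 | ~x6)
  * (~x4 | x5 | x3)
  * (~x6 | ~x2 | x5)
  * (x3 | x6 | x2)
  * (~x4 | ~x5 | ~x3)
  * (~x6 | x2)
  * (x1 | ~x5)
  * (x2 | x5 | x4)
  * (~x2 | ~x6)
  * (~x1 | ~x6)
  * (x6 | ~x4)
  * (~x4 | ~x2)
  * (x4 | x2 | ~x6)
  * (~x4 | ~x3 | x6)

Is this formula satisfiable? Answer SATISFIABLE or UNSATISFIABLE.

SATISFIABLE

Branch on x1: take x1 = True.
  then x6 is forced to False.
  then x4 is forced to False.
  then x2 is forced to True.
  then x3 is forced to True.
x5 is now unconstrained; take x5 = True.
So x1=1, x2=1, x3=1, x4=0, x5=1, x6=0 is a satisfying assignment.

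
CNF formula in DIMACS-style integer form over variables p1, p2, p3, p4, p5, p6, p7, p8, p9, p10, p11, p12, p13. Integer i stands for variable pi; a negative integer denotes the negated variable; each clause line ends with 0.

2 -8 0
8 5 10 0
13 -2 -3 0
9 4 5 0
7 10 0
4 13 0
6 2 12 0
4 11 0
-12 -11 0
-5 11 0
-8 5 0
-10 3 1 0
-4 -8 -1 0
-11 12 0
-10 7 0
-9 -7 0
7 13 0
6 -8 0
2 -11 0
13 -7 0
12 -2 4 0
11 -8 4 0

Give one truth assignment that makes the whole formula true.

Pure literal: p13 appears only positively; assign p13 = True.
Try p1 = True.
For the remaining variables, p2 = True, p3 = True, p4 = True, p5 = False, p6 = False, p7 = True, p8 = False, p9 = False, p10 = True, p11 = False, p12 = False works.

p1 = T  p2 = T  p3 = T  p4 = T  p5 = F  p6 = F  p7 = T  p8 = F  p9 = F  p10 = T  p11 = F  p12 = F  p13 = T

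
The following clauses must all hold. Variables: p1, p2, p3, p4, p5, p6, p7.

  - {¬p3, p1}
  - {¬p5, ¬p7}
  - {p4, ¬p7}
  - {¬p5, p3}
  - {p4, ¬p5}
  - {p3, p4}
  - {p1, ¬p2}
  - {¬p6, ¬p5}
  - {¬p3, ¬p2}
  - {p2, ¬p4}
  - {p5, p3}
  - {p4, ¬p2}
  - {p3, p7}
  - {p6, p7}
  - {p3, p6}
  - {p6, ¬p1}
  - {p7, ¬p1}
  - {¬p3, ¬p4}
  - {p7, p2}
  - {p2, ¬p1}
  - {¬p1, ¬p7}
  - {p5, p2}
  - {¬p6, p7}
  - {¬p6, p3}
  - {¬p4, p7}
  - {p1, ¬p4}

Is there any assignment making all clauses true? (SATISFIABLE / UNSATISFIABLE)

UNSATISFIABLE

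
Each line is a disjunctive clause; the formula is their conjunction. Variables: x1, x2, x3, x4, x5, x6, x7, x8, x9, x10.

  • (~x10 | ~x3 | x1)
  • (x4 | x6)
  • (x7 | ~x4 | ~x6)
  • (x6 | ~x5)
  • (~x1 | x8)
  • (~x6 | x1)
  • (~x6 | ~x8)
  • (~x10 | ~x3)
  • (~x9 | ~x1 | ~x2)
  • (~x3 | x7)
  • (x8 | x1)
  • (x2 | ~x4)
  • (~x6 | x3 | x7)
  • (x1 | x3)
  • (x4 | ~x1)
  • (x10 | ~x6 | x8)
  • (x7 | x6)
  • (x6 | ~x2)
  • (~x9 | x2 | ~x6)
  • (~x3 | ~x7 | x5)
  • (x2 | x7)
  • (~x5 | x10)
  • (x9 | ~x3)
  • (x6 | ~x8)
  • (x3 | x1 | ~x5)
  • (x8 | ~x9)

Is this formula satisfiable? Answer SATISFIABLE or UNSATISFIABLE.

UNSATISFIABLE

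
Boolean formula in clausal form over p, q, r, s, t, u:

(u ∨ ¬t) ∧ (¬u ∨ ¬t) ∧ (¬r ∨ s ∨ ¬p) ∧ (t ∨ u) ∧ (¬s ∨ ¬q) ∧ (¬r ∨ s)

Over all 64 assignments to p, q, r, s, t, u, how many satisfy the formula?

Case analysis on s and t:
  s=1, t=1: a clause becomes empty — 0.
  s=1, t=0: remaining (p,q,r,u) ∈ {(0,0,0,1); (0,0,1,1); (1,0,0,1); (1,0,1,1)} — 4.
  s=0, t=1: a clause becomes empty — 0.
  s=0, t=0: remaining (p,q,r,u) ∈ {(0,0,0,1); (0,1,0,1); (1,0,0,1); (1,1,0,1)} — 4.
Total: 0 + 4 + 0 + 4 = 8.

8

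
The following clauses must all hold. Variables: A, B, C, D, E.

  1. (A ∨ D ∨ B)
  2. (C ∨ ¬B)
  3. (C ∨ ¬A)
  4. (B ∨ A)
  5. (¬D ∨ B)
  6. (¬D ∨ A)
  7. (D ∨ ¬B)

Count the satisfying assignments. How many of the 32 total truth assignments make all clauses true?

4

The models are:
  A=T B=F C=T D=F E=F
  A=T B=F C=T D=F E=T
  A=T B=T C=T D=T E=F
  A=T B=T C=T D=T E=T
That's 4 in total.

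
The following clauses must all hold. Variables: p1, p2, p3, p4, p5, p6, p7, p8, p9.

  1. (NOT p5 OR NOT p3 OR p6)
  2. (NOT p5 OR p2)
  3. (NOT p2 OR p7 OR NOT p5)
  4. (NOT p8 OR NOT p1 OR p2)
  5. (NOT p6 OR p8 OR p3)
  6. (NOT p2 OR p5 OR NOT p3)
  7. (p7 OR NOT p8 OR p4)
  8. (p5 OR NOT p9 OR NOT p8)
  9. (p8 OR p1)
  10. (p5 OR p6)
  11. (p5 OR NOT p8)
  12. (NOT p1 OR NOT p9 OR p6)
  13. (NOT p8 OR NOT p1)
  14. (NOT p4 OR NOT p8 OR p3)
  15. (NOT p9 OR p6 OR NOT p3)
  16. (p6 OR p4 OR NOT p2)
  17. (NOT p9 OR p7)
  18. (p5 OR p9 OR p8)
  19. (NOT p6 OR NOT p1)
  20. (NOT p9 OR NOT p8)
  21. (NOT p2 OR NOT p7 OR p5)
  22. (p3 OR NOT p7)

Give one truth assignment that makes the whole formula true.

p1=F, p2=T, p3=T, p4=F, p5=T, p6=T, p7=T, p8=T, p9=F

Set p1 = False and propagate.
  then p8 is forced to True.
  then p5 is forced to True.
  then p2 is forced to True.
  then p7 is forced to True.
  then p9 is forced to False.
  then p3 is forced to True.
  then p6 is forced to True.
p4 is now unconstrained; take p4 = False.
Every clause has at least one true literal under this assignment.
Check each clause:
  1. (NOT p5 OR p6 OR NOT p3) — p6 is true.
  2. (NOT p5 OR p2) — p2 is true.
  3. (NOT p5 OR NOT p2 OR p7) — p7 is true.
  4. (NOT p1 OR NOT p8 OR p2) — p2 is true.
  5. (p3 OR p8 OR NOT p6) — p8 is true.
  6. (NOT p2 OR NOT p3 OR p5) — p5 is true.
  7. (NOT p8 OR p4 OR p7) — p7 is true.
  8. (NOT p9 OR NOT p8 OR p5) — p5 is true.
  9. (p8 OR p1) — p8 is true.
  10. (p5 OR p6) — p5 is true.
  11. (p5 OR NOT p8) — p5 is true.
  12. (p6 OR NOT p9 OR NOT p1) — NOT p1 is true.
  13. (NOT p8 OR NOT p1) — NOT p1 is true.
  14. (NOT p8 OR NOT p4 OR p3) — p3 is true.
  15. (p6 OR NOT p3 OR NOT p9) — p6 is true.
  16. (p6 OR NOT p2 OR p4) — p6 is true.
  17. (p7 OR NOT p9) — NOT p9 is true.
  18. (p8 OR p9 OR p5) — p8 is true.
  19. (NOT p1 OR NOT p6) — NOT p1 is true.
  20. (NOT p9 OR NOT p8) — NOT p9 is true.
  21. (p5 OR NOT p2 OR NOT p7) — p5 is true.
  22. (NOT p7 OR p3) — p3 is true.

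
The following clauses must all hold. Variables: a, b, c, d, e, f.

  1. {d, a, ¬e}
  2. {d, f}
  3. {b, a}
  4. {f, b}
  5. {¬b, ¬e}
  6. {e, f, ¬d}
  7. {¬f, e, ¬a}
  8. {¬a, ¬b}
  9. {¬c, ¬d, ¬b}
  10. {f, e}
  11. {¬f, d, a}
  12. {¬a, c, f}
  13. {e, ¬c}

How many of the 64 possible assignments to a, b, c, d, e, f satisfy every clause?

Satisfying assignments:
  a=0 b=1 c=0 d=1 e=0 f=1
  a=1 b=0 c=0 d=0 e=1 f=1
  a=1 b=0 c=0 d=1 e=1 f=1
  a=1 b=0 c=1 d=0 e=1 f=1
  a=1 b=0 c=1 d=1 e=1 f=1
Count: 5.

5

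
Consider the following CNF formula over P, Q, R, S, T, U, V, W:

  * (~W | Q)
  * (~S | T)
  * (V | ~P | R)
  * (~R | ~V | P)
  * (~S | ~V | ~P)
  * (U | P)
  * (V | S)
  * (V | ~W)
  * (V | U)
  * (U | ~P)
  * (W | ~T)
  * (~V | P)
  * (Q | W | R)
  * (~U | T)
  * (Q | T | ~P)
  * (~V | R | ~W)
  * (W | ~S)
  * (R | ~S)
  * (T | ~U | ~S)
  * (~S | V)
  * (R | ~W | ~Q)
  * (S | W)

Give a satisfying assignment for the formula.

Set P = True and propagate.
  then U is forced to True.
  then T is forced to True.
  then W is forced to True.
  then Q is forced to True.
  then V is forced to True.
  then S is forced to False.
  then R is forced to True.
Every clause has at least one true literal under this assignment.

P = 1, Q = 1, R = 1, S = 0, T = 1, U = 1, V = 1, W = 1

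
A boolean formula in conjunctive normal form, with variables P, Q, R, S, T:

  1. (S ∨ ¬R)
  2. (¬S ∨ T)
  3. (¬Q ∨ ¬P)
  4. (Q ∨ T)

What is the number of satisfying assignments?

10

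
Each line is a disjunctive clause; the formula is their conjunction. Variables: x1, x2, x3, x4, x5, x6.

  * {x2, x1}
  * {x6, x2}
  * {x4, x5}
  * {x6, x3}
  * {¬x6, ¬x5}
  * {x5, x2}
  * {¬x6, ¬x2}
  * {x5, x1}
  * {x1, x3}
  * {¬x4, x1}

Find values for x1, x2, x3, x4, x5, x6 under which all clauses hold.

x1 = True  x2 = True  x3 = True  x4 = False  x5 = True  x6 = False

Pure literal: x1 appears only positively; assign x1 = True.
x3 occurs only positively in the remaining clauses — set x3 = True.
Branch on x2: take x2 = True.
  then x6 is forced to False.
The remaining clauses are satisfied by x4 = False, x5 = True.
Check each clause:
  1. {x2, x1} — x1 is true.
  2. {x2, x6} — x2 is true.
  3. {x5, x4} — x5 is true.
  4. {x6, x3} — x3 is true.
  5. {¬x5, ¬x6} — ¬x6 is true.
  6. {x5, x2} — x2 is true.
  7. {¬x6, ¬x2} — ¬x6 is true.
  8. {x5, x1} — x1 is true.
  9. {x3, x1} — x1 is true.
  10. {¬x4, x1} — x1 is true.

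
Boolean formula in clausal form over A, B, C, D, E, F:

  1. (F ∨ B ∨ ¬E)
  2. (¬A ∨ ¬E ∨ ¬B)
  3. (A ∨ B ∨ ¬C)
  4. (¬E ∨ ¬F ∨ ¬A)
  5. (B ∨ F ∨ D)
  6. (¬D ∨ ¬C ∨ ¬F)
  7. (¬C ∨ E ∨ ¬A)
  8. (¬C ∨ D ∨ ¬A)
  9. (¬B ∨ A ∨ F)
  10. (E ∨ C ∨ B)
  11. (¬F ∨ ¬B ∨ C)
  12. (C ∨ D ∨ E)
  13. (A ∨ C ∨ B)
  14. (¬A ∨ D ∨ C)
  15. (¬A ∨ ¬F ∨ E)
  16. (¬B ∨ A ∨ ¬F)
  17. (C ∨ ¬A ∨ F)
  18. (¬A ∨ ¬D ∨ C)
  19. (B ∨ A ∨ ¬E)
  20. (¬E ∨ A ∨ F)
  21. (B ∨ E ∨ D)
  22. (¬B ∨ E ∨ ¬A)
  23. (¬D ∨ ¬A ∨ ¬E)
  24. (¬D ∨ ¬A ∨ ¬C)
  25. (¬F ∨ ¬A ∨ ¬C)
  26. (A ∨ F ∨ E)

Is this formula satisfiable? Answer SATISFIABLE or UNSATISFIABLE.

UNSATISFIABLE

A = True:
  C = True:
    propagation gives E=True, B=False, F=True; an empty clause results — contradiction.
  C = False:
    propagation gives D=True; an empty clause results — contradiction.
A = False:
  B = True:
    propagation gives F=True; an empty clause results — contradiction.
  B = False:
    propagation gives C=False; an empty clause results — contradiction.
Every branch closes, so no satisfying assignment exists.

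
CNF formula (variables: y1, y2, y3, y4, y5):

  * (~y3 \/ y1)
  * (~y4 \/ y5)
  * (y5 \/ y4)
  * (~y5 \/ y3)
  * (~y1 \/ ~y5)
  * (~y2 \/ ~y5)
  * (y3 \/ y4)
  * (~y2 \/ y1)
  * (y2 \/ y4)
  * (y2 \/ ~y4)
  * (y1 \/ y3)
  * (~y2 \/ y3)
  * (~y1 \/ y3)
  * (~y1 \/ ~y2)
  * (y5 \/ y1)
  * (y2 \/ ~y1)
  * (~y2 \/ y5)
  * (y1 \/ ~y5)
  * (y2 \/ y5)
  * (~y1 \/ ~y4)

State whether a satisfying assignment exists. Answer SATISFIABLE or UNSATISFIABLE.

UNSATISFIABLE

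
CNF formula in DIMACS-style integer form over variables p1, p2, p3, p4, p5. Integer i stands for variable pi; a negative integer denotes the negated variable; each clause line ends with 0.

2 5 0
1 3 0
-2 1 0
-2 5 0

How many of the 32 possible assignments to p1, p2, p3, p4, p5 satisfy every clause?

10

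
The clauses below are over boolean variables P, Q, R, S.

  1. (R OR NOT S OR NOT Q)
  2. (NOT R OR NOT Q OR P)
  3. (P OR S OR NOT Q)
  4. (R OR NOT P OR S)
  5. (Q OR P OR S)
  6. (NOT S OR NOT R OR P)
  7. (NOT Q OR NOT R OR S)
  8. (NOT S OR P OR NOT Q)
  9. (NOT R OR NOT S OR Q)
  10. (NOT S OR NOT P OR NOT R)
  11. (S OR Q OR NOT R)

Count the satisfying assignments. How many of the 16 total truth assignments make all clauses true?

2

The models are:
  P=0 Q=0 R=0 S=1
  P=1 Q=0 R=0 S=1
That's 2 in total.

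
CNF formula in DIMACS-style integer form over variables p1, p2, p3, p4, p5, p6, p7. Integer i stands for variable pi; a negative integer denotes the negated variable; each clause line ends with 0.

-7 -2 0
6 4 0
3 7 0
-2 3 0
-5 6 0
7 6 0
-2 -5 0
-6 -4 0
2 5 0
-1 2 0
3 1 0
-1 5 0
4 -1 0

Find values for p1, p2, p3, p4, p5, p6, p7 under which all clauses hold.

p1=0, p2=1, p3=1, p4=0, p5=0, p6=1, p7=0

Pure literal: p3 appears only positively; assign p3 = True.
Try p1 = False.
Set p2 = True and propagate.
  then p7 is forced to False.
  then p6 is forced to True.
  then p5 is forced to False.
  then p4 is forced to False.
Every clause has at least one true literal under this assignment.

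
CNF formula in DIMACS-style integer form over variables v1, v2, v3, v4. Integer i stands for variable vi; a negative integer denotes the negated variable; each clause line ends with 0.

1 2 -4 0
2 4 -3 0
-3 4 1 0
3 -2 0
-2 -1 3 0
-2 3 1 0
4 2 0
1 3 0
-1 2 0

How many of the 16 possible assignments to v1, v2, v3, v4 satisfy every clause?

The models are:
  v1=0 v2=1 v3=1 v4=1
  v1=1 v2=1 v3=1 v4=0
  v1=1 v2=1 v3=1 v4=1
Count: 3.

3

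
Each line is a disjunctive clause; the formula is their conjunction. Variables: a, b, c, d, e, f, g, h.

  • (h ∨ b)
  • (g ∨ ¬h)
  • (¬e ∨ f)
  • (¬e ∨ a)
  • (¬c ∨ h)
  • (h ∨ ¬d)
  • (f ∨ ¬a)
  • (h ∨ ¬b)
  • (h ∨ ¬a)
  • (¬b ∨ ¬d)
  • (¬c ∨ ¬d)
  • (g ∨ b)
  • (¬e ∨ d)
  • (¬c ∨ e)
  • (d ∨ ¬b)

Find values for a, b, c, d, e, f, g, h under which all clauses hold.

a=False  b=False  c=False  d=False  e=False  f=True  g=True  h=True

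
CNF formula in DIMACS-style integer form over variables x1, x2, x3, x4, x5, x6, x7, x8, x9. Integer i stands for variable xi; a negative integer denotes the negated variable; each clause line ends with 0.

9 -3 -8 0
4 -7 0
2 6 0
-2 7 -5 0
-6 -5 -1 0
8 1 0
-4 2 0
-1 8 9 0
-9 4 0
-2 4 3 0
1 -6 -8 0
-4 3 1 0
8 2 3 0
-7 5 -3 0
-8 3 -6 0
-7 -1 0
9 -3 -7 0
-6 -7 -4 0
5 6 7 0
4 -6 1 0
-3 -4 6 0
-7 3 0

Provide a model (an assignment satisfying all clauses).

x1=1  x2=1  x3=1  x4=1  x5=0  x6=1  x7=0  x8=1  x9=1

Check each clause:
  1. {¬x3, ¬x8, x9} — x9 is true.
  2. {¬x7, x4} — ¬x7 is true.
  3. {x6, x2} — x2 is true.
  4. {¬x5, x7, ¬x2} — ¬x5 is true.
  5. {¬x1, ¬x5, ¬x6} — ¬x5 is true.
  6. {x1, x8} — x8 is true.
  7. {¬x4, x2} — x2 is true.
  8. {x8, ¬x1, x9} — x8 is true.
  9. {x4, ¬x9} — x4 is true.
  10. {¬x2, x4, x3} — x3 is true.
  11. {¬x6, ¬x8, x1} — x1 is true.
  12. {x1, ¬x4, x3} — x1 is true.
  13. {x3, x2, x8} — x8 is true.
  14. {¬x7, x5, ¬x3} — ¬x7 is true.
  15. {x3, ¬x6, ¬x8} — x3 is true.
  16. {¬x7, ¬x1} — ¬x7 is true.
  17. {x9, ¬x3, ¬x7} — ¬x7 is true.
  18. {¬x7, ¬x6, ¬x4} — ¬x7 is true.
  19. {x7, x6, x5} — x6 is true.
  20. {¬x6, x1, x4} — x1 is true.
  21. {¬x3, x6, ¬x4} — x6 is true.
  22. {¬x7, x3} — ¬x7 is true.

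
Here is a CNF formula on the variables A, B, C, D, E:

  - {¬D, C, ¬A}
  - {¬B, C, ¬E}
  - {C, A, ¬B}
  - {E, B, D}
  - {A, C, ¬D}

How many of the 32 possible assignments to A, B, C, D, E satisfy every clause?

Case analysis on C and A:
  C=T, A=T: 7 of the 8 assignments to (B,D,E) work.
  C=T, A=F: 7 of the 8 assignments to (B,D,E) work.
  C=F, A=T: remaining (B,D,E) ∈ {(F,F,T); (T,F,F)} — 2.
  C=F, A=F: remaining (B,D,E) ∈ {(F,F,T)} — 1.
Total: 7 + 7 + 2 + 1 = 17.

17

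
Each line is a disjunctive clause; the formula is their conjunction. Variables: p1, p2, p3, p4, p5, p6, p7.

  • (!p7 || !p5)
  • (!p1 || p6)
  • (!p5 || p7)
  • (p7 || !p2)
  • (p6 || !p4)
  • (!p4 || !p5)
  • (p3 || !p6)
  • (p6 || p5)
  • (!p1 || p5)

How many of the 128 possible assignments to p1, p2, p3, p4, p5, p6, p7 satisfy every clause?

Satisfying assignments:
  p1=0 p2=0 p3=1 p4=0 p5=0 p6=1 p7=0
  p1=0 p2=0 p3=1 p4=0 p5=0 p6=1 p7=1
  p1=0 p2=0 p3=1 p4=1 p5=0 p6=1 p7=0
  p1=0 p2=0 p3=1 p4=1 p5=0 p6=1 p7=1
  p1=0 p2=1 p3=1 p4=0 p5=0 p6=1 p7=1
  p1=0 p2=1 p3=1 p4=1 p5=0 p6=1 p7=1
That's 6 in total.

6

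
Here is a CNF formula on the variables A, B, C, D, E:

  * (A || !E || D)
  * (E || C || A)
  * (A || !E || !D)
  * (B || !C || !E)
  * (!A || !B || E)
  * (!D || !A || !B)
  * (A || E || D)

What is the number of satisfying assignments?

Case analysis on A and E:
  A=T, E=T: remaining (B,C,D) ∈ {(F,F,F); (F,F,T); (T,F,F); (T,T,F)} — 4.
  A=T, E=F: remaining (B,C,D) ∈ {(F,F,F); (F,F,T); (F,T,F); (F,T,T)} — 4.
  A=F, E=T: a clause becomes empty — 0.
  A=F, E=F: remaining (B,C,D) ∈ {(F,T,T); (T,T,T)} — 2.
Total: 4 + 4 + 0 + 2 = 10.

10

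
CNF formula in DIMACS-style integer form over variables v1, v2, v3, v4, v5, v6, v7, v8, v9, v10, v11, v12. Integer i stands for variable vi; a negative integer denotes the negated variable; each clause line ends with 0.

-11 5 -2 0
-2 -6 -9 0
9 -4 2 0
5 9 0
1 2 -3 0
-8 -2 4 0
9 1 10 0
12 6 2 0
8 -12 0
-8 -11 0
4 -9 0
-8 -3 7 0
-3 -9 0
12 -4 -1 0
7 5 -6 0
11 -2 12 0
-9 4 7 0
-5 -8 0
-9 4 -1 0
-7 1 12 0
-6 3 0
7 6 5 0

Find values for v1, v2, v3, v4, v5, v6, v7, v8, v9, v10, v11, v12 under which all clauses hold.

v1=T, v2=T, v3=T, v4=F, v5=T, v6=F, v7=F, v8=F, v9=F, v10=F, v11=T, v12=F

Try v1 = True.
Branch on v2: take v2 = True.
For the remaining variables, v3 = True, v4 = False, v5 = True, v6 = False, v7 = False, v8 = False, v9 = False, v10 = False, v11 = True, v12 = False works.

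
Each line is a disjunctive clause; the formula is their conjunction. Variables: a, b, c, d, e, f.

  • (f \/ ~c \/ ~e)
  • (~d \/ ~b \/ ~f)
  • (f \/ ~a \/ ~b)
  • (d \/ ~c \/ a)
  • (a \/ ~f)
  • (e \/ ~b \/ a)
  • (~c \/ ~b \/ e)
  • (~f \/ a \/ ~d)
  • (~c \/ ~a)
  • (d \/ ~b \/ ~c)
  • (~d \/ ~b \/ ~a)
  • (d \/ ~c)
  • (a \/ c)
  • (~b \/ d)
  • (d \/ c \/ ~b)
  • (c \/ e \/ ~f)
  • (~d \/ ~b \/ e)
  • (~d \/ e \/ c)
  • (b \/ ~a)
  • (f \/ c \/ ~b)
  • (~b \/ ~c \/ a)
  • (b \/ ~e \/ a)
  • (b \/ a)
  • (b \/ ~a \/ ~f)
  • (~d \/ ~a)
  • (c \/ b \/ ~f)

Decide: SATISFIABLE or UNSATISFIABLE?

b = True:
  propagation gives d=True, f=False, a=False, e=True; an empty clause results — contradiction.
b = False:
  propagation gives a=False; an empty clause results — contradiction.
Every branch closes, so no satisfying assignment exists.

UNSATISFIABLE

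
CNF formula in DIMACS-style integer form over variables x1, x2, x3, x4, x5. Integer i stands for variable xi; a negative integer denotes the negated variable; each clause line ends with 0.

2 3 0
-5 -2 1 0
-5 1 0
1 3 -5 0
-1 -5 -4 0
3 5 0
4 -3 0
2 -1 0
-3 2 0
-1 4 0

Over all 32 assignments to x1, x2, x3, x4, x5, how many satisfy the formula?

Satisfying assignments:
  x1=0 x2=1 x3=1 x4=1 x5=0
  x1=1 x2=1 x3=1 x4=1 x5=0
Count: 2.

2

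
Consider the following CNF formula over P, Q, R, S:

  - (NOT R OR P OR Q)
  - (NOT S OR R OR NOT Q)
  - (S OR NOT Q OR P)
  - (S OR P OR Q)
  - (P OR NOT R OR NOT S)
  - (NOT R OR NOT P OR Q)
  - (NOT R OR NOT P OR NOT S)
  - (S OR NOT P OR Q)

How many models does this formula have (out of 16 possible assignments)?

4

Satisfying assignments:
  P=F Q=F R=F S=T
  P=T Q=F R=F S=T
  P=T Q=T R=F S=F
  P=T Q=T R=T S=F
Count: 4.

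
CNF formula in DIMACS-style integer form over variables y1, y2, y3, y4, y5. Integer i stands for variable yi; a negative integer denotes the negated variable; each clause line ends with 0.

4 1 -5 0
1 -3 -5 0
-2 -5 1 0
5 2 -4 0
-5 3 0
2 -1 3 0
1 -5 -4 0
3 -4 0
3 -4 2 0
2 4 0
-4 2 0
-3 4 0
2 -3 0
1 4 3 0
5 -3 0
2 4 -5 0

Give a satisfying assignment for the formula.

y1 = True, y2 = True, y3 = True, y4 = True, y5 = True

Branch on y1: take y1 = True.
For the remaining variables, y2 = True, y3 = True, y4 = True, y5 = True works.
Check each clause:
  1. (~y5 \/ y4 \/ y1) — y1 is true.
  2. (~y5 \/ y1 \/ ~y3) — y1 is true.
  3. (~y2 \/ y1 \/ ~y5) — y1 is true.
  4. (y2 \/ ~y4 \/ y5) — y2 is true.
  5. (~y5 \/ y3) — y3 is true.
  6. (~y1 \/ y3 \/ y2) — y2 is true.
  7. (~y5 \/ y1 \/ ~y4) — y1 is true.
  8. (~y4 \/ y3) — y3 is true.
  9. (y2 \/ ~y4 \/ y3) — y2 is true.
  10. (y4 \/ y2) — y2 is true.
  11. (y2 \/ ~y4) — y2 is true.
  12. (~y3 \/ y4) — y4 is true.
  13. (y2 \/ ~y3) — y2 is true.
  14. (y4 \/ y3 \/ y1) — y1 is true.
  15. (~y3 \/ y5) — y5 is true.
  16. (y4 \/ y2 \/ ~y5) — y2 is true.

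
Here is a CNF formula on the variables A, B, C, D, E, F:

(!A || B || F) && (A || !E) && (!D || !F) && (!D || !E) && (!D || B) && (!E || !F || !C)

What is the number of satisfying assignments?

22

Split on D, then E.
  D=T, E=T: a clause becomes empty — 0.
  D=T, E=F: remaining (A,B,C,F) ∈ {(F,T,F,F); (F,T,T,F); (T,T,F,F); (T,T,T,F)} — 4.
  D=F, E=T: remaining (A,B,C,F) ∈ {(T,F,F,T); (T,T,F,F); (T,T,F,T); (T,T,T,F)} — 4.
  D=F, E=F: C free; 7 ways for (A,B,F) × 2^1 = 14.
Total: 0 + 4 + 4 + 14 = 22.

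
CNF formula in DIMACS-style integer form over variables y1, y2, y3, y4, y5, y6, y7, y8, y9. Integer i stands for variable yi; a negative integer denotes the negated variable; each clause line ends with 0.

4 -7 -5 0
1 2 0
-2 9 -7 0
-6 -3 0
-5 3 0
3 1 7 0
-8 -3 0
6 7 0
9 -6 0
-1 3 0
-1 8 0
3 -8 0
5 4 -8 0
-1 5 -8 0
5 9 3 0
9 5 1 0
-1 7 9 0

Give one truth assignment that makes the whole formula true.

y1=F, y2=T, y3=T, y4=T, y5=T, y6=F, y7=T, y8=F, y9=T

Check each clause:
  1. {y4, ¬y5, ¬y7} — y4 is true.
  2. {y1, y2} — y2 is true.
  3. {¬y2, y9, ¬y7} — y9 is true.
  4. {¬y3, ¬y6} — ¬y6 is true.
  5. {¬y5, y3} — y3 is true.
  6. {y1, y7, y3} — y3 is true.
  7. {¬y8, ¬y3} — ¬y8 is true.
  8. {y6, y7} — y7 is true.
  9. {y9, ¬y6} — y9 is true.
  10. {y3, ¬y1} — y3 is true.
  11. {y8, ¬y1} — ¬y1 is true.
  12. {¬y8, y3} — ¬y8 is true.
  13. {y4, y5, ¬y8} — ¬y8 is true.
  14. {¬y1, y5, ¬y8} — ¬y8 is true.
  15. {y9, y5, y3} — y9 is true.
  16. {y9, y1, y5} — y9 is true.
  17. {y7, y9, ¬y1} — y9 is true.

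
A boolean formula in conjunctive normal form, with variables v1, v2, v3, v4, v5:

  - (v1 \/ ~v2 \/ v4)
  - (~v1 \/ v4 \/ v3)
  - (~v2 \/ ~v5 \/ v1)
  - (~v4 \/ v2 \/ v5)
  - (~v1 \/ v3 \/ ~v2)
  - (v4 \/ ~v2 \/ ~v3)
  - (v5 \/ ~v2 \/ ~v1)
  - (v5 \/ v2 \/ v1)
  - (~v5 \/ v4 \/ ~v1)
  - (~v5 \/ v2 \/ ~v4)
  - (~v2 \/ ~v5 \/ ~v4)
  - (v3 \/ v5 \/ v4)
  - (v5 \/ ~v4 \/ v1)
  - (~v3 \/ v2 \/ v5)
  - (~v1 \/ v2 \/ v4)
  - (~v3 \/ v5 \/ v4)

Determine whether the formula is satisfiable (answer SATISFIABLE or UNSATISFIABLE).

SATISFIABLE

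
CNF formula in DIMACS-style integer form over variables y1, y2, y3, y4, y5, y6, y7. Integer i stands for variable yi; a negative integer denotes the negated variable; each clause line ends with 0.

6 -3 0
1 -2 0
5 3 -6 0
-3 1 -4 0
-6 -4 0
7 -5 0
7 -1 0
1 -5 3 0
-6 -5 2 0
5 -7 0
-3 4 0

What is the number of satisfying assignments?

7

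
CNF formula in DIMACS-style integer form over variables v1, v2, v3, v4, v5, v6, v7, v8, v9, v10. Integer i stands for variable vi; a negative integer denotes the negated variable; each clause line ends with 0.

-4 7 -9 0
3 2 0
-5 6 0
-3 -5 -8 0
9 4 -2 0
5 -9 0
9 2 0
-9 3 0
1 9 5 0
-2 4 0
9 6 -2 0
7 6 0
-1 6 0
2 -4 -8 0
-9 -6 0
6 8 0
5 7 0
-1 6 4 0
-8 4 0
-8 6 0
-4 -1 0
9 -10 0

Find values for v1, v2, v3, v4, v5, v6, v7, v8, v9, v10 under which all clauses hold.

v1 = 0, v2 = 1, v3 = 0, v4 = 1, v5 = 1, v6 = 1, v7 = 1, v8 = 0, v9 = 0, v10 = 0

v7 occurs only positively in the remaining clauses — set v7 = True.
v10 occurs only negated in the remaining clauses — set v10 = False.
Try v1 = False.
Branch on v2: take v2 = True.
  then v4 is forced to True.
Branch on v3: take v3 = False.
  then v9 is forced to False.
  then v5 is forced to True.
  then v6 is forced to True.
v8 is now unconstrained; take v8 = False.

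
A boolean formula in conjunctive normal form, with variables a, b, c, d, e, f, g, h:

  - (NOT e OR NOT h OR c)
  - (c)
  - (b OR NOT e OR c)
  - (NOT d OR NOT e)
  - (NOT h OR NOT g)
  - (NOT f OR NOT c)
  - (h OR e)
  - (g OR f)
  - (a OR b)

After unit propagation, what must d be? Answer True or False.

Unit clause (c) sets c = True.
(NOT f OR NOT c): since c = True, the clause reduces to (NOT f). f = False.
(f OR g) with f = False leaves only g, so g = True.
(NOT h OR NOT g): since g = True, the clause reduces to (NOT h). h = False.
In (e OR h), h is now false; e must hold, so e = True.
From (NOT e OR NOT d) and e = True: d = False.

False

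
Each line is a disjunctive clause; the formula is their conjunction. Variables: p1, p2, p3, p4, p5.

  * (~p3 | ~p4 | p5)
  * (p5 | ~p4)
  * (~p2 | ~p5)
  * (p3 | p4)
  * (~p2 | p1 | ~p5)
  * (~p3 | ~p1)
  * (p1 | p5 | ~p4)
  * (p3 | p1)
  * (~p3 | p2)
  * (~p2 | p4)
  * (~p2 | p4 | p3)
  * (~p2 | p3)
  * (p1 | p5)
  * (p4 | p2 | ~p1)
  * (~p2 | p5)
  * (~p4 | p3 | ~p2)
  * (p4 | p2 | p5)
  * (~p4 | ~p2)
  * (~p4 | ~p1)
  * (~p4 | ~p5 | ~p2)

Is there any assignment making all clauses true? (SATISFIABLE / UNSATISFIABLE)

UNSATISFIABLE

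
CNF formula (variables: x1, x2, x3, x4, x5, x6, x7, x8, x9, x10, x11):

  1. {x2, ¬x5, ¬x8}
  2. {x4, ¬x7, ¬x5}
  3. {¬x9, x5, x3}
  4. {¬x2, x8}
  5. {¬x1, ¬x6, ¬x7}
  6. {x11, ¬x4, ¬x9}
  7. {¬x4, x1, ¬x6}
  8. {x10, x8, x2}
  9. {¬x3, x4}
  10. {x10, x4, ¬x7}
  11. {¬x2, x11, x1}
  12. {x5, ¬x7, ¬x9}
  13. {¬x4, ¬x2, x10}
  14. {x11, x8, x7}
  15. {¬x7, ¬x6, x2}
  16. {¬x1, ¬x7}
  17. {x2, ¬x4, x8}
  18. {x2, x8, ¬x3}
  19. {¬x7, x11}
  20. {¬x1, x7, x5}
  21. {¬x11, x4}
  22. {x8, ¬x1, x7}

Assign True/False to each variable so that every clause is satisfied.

x1=1  x2=1  x3=1  x4=1  x5=1  x6=0  x7=0  x8=1  x9=0  x10=1  x11=1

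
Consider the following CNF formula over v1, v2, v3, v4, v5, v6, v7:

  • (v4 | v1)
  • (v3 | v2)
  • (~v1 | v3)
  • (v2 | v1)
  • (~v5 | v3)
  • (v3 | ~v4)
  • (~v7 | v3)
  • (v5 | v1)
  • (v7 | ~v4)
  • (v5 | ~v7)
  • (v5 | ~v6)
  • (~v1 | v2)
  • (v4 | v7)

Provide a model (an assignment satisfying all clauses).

v1=True, v2=True, v3=True, v4=True, v5=True, v6=False, v7=True

Check each clause:
  1. (v4 | v1) — v1 is true.
  2. (v2 | v3) — v2 is true.
  3. (v3 | ~v1) — v3 is true.
  4. (v2 | v1) — v1 is true.
  5. (~v5 | v3) — v3 is true.
  6. (v3 | ~v4) — v3 is true.
  7. (v3 | ~v7) — v3 is true.
  8. (v1 | v5) — v1 is true.
  9. (v7 | ~v4) — v7 is true.
  10. (v5 | ~v7) — v5 is true.
  11. (v5 | ~v6) — ~v6 is true.
  12. (~v1 | v2) — v2 is true.
  13. (v4 | v7) — v4 is true.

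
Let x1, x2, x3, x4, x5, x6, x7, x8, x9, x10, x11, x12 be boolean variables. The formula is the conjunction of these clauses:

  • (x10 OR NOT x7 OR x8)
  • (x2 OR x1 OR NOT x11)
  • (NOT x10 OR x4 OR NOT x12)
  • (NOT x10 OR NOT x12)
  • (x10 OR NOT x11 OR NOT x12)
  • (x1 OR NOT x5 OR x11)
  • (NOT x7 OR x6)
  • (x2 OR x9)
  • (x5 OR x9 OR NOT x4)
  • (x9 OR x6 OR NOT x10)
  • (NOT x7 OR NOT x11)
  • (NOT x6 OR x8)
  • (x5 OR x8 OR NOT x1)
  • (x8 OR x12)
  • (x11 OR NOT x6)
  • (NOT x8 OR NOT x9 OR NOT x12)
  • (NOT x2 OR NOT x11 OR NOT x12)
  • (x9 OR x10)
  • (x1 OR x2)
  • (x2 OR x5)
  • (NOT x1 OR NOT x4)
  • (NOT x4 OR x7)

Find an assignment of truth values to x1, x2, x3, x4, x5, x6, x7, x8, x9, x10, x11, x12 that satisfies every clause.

x1 = 0, x2 = 1, x3 = 0, x4 = 0, x5 = 0, x6 = 0, x7 = 0, x8 = 1, x9 = 1, x10 = 0, x11 = 1, x12 = 0

Check each clause:
  1. (x10 OR x8 OR NOT x7) — x8 is true.
  2. (x1 OR NOT x11 OR x2) — x2 is true.
  3. (NOT x10 OR x4 OR NOT x12) — NOT x12 is true.
  4. (NOT x12 OR NOT x10) — NOT x12 is true.
  5. (NOT x11 OR NOT x12 OR x10) — NOT x12 is true.
  6. (NOT x5 OR x1 OR x11) — x11 is true.
  7. (NOT x7 OR x6) — NOT x7 is true.
  8. (x9 OR x2) — x9 is true.
  9. (NOT x4 OR x9 OR x5) — x9 is true.
  10. (NOT x10 OR x6 OR x9) — x9 is true.
  11. (NOT x11 OR NOT x7) — NOT x7 is true.
  12. (NOT x6 OR x8) — x8 is true.
  13. (x8 OR NOT x1 OR x5) — x8 is true.
  14. (x8 OR x12) — x8 is true.
  15. (NOT x6 OR x11) — NOT x6 is true.
  16. (NOT x8 OR NOT x9 OR NOT x12) — NOT x12 is true.
  17. (NOT x11 OR NOT x12 OR NOT x2) — NOT x12 is true.
  18. (x9 OR x10) — x9 is true.
  19. (x1 OR x2) — x2 is true.
  20. (x2 OR x5) — x2 is true.
  21. (NOT x4 OR NOT x1) — NOT x4 is true.
  22. (x7 OR NOT x4) — NOT x4 is true.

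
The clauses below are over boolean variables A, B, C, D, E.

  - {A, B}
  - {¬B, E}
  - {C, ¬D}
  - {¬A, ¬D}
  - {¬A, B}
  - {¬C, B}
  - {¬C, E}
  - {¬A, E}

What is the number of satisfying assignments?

5

Satisfying assignments:
  A=F B=T C=F D=F E=T
  A=F B=T C=T D=F E=T
  A=F B=T C=T D=T E=T
  A=T B=T C=F D=F E=T
  A=T B=T C=T D=F E=T
That's 5 in total.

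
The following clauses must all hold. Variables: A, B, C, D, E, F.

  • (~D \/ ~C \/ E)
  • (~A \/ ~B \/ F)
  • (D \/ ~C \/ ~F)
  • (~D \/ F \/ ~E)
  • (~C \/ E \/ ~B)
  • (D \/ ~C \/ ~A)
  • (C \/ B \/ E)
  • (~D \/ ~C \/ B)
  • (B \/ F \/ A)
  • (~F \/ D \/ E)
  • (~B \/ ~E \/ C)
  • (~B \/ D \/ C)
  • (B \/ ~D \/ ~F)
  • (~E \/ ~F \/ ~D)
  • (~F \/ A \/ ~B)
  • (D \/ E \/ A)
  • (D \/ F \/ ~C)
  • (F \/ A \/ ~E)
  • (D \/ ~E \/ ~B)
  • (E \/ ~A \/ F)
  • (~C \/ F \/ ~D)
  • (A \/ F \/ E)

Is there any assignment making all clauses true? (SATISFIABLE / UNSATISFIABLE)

SATISFIABLE

Set A = True and propagate.
Set B = True and propagate.
  then F is forced to True.
For the remaining variables, C = False, D = True, E = False works.
So A = True, B = True, C = False, D = True, E = False, F = True is a satisfying assignment.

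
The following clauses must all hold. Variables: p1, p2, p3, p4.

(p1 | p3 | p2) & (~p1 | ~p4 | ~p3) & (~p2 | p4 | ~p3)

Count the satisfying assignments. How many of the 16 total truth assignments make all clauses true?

10

Split on p3, then p1.
  p3=1, p1=1: remaining (p2,p4) ∈ {(0,0)} — 1.
  p3=1, p1=0: remaining (p2,p4) ∈ {(0,0); (0,1); (1,1)} — 3.
  p3=0, p1=1: remaining (p2,p4) ∈ {(0,0); (0,1); (1,0); (1,1)} — 4.
  p3=0, p1=0: remaining (p2,p4) ∈ {(1,0); (1,1)} — 2.
Total: 1 + 3 + 4 + 2 = 10.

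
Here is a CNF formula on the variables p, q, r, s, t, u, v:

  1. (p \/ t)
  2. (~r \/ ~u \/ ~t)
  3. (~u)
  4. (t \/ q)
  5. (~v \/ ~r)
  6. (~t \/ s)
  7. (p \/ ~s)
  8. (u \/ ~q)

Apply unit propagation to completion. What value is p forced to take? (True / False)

True

(~u) stands alone — u = False.
In (~q \/ u), u is now false; ~q must hold, so q = False.
(t \/ q) with q = False leaves only t, so t = True.
(~t \/ s): since t = True, the clause reduces to (s). s = True.
(~s \/ p): since s = True, the clause reduces to (p). p = True.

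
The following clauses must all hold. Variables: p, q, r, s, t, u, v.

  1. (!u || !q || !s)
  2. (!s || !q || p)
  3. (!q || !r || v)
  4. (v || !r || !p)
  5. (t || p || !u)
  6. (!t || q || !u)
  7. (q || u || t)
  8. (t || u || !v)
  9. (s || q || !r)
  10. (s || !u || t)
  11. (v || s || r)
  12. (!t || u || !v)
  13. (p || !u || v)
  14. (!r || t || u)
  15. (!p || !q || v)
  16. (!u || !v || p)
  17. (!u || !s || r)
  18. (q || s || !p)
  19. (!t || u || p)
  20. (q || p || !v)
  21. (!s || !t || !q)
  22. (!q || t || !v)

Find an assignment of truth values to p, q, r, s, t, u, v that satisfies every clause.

p=1, q=0, r=0, s=1, t=1, u=0, v=0

Branch on p: take p = True.
The remaining clauses are satisfied by q = False, r = False, s = True, t = True, u = False, v = False.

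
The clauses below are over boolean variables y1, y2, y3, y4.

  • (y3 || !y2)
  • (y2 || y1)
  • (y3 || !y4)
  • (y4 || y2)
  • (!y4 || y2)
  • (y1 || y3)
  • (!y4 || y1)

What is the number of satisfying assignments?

3

Satisfying assignments:
  y1=F y2=T y3=T y4=F
  y1=T y2=T y3=T y4=F
  y1=T y2=T y3=T y4=T
Count: 3.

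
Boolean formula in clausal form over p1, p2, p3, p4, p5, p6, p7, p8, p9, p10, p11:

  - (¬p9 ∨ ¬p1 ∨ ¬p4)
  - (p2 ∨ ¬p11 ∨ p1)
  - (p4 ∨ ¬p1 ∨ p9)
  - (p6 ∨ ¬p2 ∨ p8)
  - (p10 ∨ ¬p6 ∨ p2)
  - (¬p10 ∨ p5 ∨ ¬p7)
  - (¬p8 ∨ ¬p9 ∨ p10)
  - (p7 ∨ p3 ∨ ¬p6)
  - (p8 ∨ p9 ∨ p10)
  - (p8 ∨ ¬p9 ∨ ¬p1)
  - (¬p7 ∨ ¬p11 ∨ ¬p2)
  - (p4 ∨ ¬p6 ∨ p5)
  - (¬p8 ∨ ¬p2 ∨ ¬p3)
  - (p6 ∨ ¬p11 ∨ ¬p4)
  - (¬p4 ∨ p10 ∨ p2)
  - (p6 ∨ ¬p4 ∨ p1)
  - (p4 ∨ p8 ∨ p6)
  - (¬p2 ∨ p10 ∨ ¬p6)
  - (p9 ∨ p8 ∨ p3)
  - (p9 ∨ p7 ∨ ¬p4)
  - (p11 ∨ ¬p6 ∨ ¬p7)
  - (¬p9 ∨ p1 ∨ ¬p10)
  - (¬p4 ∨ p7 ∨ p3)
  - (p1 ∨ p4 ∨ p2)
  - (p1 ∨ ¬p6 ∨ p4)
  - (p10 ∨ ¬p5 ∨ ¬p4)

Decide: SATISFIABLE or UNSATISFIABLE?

Set p1 = False and propagate.
Set p2 = True and propagate.
Branch on p3: take p3 = False.
For the remaining variables, p4 = False, p5 = False, p6 = False, p7 = False, p8 = True, p9 = False, p10 = True, p11 = False works.
Every clause has at least one true literal under this assignment.
So p1=False, p2=True, p3=False, p4=False, p5=False, p6=False, p7=False, p8=True, p9=False, p10=True, p11=False is a satisfying assignment.

SATISFIABLE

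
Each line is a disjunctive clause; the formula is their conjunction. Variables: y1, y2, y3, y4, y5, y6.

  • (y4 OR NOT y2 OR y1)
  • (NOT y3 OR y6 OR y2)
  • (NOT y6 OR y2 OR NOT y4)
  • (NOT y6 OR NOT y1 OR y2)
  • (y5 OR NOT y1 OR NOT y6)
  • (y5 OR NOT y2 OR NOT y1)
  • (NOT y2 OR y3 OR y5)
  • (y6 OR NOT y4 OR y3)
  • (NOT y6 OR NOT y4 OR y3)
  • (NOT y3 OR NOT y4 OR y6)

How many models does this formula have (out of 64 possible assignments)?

15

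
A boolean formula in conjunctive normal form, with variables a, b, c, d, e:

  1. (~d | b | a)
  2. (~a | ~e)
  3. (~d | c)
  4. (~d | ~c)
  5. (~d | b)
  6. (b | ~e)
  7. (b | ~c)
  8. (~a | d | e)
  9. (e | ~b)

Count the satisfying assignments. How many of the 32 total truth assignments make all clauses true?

3

Satisfying assignments:
  a=F b=F c=F d=F e=F
  a=F b=T c=F d=F e=T
  a=F b=T c=T d=F e=T
That's 3 in total.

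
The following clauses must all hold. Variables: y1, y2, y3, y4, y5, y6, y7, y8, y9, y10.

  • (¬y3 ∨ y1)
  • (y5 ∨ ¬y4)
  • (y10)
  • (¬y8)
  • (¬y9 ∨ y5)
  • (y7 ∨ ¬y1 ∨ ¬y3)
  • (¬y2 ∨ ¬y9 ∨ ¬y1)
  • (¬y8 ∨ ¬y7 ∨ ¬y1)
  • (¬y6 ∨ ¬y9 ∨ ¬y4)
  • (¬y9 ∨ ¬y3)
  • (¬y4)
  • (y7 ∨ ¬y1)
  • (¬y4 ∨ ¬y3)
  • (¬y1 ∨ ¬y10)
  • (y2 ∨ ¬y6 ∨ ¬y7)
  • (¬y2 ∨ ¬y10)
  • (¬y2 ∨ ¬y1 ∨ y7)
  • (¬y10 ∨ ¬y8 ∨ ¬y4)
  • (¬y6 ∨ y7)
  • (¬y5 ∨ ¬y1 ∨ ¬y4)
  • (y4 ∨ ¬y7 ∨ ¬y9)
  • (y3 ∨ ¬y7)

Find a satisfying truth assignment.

Unit propagation: (y10) forces y10 = True.
Unit propagation: (¬y8) forces y8 = False.
Unit propagation: (¬y4) forces y4 = False.
The clause (¬y1) is unit: y1 must be False.
(¬y3) is a unit clause, so y3 = False.
(¬y2) is a unit clause, so y2 = False.
(¬y7) is a unit clause, so y7 = False.
(¬y6) is a unit clause, so y6 = False.
y9 occurs only negated in the remaining clauses — set y9 = False.
y5 is now unconstrained; take y5 = False.
Every clause has at least one true literal under this assignment.

y1 = False, y2 = False, y3 = False, y4 = False, y5 = False, y6 = False, y7 = False, y8 = False, y9 = False, y10 = True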